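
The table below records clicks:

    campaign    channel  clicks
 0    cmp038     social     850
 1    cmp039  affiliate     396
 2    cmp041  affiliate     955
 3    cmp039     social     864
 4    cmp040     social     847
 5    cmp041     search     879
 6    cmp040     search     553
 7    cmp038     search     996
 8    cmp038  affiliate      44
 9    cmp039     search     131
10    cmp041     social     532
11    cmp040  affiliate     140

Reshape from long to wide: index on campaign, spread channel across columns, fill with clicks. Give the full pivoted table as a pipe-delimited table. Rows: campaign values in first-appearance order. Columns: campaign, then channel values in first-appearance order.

Columns: campaign plus the 3 distinct channel values (social, affiliate, search).
For example, row cmp038 column social takes clicks=850 from the long row (cmp038, social).

| campaign | social | affiliate | search |
| cmp038 | 850 | 44 | 996 |
| cmp039 | 864 | 396 | 131 |
| cmp041 | 532 | 955 | 879 |
| cmp040 | 847 | 140 | 553 |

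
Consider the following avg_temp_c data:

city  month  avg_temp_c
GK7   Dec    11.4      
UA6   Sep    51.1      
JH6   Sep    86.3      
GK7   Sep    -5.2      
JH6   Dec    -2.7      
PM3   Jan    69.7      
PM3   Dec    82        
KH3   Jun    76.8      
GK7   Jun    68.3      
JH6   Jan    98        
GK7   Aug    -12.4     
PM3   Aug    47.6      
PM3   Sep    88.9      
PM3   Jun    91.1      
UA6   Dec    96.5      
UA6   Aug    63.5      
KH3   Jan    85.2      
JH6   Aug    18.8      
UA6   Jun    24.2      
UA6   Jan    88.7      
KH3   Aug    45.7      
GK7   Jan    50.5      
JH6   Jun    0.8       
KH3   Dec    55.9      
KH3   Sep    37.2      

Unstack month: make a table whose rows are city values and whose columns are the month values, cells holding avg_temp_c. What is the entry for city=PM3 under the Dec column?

82

Wide layout: rows indexed by city, columns are the 5 distinct month values (Dec, Sep, Jan, Jun, Aug).
Cell (city=PM3, month=Dec) draws from the long row where city=PM3 and month=Dec, which has avg_temp_c=82.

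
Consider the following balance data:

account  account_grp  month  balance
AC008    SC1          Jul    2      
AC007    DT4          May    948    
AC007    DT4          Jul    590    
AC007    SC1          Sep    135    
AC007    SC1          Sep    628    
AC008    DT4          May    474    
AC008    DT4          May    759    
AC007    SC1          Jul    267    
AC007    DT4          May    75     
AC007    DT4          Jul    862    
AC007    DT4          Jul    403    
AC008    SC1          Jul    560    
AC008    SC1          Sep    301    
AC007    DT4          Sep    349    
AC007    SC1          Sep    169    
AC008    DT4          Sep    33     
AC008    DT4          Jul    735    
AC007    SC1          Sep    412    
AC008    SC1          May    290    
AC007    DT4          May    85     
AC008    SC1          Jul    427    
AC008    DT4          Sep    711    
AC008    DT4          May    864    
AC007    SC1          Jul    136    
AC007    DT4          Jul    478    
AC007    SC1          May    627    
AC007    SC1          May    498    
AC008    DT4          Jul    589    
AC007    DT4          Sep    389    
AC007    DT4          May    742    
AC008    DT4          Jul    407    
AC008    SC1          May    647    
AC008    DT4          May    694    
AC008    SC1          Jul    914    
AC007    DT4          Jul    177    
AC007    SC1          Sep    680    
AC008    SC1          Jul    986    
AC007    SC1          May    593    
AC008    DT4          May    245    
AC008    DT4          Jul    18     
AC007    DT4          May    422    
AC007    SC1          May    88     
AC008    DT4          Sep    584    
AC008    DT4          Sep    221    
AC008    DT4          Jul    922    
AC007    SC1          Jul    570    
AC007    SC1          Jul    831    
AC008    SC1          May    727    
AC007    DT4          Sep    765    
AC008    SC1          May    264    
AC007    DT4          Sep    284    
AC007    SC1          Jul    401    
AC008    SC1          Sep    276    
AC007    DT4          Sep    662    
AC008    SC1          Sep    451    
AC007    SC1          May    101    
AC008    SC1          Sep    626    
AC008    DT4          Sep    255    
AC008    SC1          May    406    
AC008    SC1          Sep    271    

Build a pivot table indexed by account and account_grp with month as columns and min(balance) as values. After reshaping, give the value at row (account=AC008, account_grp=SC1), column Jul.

2

Rows with account=AC008, account_grp=SC1 and month=Jul: balance values are 2, 560, 427, 914, 986.
min(2, 560, 427, 914, 986) = 2.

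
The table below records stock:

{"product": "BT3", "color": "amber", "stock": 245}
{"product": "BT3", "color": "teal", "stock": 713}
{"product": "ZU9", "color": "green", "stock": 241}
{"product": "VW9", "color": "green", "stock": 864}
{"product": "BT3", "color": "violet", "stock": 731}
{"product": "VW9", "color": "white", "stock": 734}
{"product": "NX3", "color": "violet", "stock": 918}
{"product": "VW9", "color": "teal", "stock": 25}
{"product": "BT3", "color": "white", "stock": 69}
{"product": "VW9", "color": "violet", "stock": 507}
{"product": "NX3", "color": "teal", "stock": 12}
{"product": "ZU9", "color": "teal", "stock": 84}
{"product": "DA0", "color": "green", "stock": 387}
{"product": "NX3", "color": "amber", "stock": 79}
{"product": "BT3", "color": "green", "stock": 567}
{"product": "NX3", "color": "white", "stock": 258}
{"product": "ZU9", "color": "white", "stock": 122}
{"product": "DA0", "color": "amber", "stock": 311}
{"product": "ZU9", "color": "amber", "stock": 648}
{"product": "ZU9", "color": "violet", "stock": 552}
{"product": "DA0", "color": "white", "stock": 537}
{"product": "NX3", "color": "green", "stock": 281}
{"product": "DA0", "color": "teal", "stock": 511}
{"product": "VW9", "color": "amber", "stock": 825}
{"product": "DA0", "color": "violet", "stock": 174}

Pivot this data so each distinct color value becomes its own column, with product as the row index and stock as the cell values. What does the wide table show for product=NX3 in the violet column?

Wide layout: rows indexed by product, columns are the 5 distinct color values (amber, teal, green, violet, white).
Cell (product=NX3, color=violet) draws from the long row where product=NX3 and color=violet, which has stock=918.

918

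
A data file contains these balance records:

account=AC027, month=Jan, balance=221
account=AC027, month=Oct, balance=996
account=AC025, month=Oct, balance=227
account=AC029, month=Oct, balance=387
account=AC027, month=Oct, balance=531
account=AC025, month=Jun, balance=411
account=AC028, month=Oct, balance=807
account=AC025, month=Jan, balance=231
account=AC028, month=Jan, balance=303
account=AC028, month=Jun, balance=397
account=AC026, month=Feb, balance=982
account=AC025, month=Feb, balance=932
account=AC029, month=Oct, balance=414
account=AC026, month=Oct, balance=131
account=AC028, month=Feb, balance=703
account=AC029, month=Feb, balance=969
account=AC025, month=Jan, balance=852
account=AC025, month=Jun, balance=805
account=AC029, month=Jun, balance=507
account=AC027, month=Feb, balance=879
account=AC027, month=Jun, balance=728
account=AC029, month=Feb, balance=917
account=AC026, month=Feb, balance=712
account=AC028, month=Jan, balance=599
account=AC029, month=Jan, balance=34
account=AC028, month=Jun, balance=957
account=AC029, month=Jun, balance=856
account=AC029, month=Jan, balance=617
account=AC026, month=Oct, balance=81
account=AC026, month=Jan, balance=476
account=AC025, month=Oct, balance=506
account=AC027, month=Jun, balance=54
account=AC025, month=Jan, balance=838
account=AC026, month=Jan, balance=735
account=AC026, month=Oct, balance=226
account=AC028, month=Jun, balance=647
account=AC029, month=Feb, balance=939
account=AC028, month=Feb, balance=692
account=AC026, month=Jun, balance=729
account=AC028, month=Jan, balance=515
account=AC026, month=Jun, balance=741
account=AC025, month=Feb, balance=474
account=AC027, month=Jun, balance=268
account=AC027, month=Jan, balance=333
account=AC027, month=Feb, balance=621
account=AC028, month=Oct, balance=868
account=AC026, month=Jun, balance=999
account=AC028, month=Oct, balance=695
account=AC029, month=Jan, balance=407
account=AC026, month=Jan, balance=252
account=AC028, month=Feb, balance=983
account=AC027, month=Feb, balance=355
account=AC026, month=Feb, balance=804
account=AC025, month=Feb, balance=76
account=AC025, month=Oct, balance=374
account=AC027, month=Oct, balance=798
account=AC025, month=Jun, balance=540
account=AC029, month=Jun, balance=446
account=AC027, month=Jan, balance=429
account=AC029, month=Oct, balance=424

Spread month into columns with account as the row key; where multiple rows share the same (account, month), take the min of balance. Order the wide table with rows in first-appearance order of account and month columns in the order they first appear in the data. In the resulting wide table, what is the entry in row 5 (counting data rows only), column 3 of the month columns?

With rows in first-appearance order of account, row 5 is account=AC026. month columns in first-appearance order: Jan, Oct, Jun, Feb; column 3 is Jun.
Long rows with account=AC026, month=Jun: min(729, 741, 999) = 729.

729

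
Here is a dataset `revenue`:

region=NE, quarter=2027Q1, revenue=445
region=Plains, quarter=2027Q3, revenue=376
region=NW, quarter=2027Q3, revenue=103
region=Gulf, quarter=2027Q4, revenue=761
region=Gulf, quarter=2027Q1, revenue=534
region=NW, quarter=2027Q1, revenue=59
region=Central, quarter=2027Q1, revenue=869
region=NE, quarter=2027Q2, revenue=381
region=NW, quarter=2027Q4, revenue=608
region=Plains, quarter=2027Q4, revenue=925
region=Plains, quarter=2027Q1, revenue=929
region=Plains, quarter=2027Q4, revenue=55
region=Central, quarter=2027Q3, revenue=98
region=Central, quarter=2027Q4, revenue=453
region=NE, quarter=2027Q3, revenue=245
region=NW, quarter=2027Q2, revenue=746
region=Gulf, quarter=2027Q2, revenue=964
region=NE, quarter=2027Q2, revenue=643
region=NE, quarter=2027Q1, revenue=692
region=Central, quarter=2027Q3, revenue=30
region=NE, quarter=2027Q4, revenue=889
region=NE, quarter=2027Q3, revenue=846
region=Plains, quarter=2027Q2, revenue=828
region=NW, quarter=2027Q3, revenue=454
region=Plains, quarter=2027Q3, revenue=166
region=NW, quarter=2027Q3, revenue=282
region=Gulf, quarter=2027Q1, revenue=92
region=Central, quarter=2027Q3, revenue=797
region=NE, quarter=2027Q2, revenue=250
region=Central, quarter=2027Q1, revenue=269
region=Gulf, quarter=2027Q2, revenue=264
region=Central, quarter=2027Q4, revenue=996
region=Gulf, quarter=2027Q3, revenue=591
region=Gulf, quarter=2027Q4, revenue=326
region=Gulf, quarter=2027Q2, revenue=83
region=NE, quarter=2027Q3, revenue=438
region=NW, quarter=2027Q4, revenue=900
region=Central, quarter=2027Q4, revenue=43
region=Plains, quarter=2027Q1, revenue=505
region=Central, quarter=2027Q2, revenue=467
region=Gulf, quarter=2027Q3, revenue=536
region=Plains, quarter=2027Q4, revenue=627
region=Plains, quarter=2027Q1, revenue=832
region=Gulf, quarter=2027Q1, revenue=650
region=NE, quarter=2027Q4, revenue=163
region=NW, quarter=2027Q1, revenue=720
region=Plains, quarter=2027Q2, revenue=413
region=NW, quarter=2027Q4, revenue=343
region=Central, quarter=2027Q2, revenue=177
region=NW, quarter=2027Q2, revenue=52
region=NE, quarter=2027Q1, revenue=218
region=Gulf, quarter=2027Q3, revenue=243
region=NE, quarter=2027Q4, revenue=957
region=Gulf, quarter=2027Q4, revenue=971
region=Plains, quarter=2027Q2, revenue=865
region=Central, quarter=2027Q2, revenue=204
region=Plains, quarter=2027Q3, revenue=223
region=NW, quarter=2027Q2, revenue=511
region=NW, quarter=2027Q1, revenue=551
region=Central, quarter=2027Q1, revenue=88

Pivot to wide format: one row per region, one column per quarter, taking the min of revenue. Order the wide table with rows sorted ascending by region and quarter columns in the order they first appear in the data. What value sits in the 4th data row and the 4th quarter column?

52

With rows sorted ascending by region, row 4 is region=NW. quarter columns in first-appearance order: 2027Q1, 2027Q3, 2027Q4, 2027Q2; column 4 is 2027Q2.
Long rows with region=NW, quarter=2027Q2: min(746, 52, 511) = 52.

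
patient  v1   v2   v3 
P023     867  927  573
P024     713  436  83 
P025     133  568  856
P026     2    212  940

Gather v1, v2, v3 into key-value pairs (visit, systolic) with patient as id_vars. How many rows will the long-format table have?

4 patient values × 3 melted columns = 12 rows.

12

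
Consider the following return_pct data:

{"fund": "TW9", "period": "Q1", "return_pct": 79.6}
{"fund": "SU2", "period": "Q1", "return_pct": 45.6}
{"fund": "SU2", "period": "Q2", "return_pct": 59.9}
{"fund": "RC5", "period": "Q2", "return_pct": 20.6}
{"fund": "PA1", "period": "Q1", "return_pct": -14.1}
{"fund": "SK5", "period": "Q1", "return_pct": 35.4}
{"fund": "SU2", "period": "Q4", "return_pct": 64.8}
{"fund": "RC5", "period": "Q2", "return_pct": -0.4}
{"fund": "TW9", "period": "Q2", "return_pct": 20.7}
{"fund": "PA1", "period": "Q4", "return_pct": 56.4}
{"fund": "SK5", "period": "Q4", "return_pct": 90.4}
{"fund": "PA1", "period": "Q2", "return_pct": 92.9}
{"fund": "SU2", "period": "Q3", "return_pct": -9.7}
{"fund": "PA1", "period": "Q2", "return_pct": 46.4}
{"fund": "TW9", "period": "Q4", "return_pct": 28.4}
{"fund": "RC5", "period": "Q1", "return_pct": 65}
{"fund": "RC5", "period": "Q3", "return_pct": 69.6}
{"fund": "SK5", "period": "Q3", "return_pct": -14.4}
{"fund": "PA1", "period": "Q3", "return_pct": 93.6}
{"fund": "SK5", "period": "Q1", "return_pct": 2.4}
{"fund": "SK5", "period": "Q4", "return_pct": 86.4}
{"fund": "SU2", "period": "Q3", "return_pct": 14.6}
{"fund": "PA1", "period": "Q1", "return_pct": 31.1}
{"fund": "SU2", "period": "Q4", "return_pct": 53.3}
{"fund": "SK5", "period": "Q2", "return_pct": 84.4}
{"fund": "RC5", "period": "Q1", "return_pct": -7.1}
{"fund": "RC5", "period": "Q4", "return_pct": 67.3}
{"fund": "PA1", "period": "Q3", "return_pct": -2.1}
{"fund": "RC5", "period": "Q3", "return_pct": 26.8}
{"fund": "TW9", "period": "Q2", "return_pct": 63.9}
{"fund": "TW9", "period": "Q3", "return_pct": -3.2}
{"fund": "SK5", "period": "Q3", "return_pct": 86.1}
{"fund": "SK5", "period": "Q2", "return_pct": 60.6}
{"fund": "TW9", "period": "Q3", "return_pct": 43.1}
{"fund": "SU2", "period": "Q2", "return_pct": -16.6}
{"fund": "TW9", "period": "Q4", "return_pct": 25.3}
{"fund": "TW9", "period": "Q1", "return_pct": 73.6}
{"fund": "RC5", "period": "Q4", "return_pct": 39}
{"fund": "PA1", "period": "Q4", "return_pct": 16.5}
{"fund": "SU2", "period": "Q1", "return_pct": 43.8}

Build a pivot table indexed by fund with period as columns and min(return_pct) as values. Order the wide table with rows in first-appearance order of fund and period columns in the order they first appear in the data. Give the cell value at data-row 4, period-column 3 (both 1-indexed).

16.5

With rows in first-appearance order of fund, row 4 is fund=PA1. period columns in first-appearance order: Q1, Q2, Q4, Q3; column 3 is Q4.
Long rows with fund=PA1, period=Q4: min(56.4, 16.5) = 16.5.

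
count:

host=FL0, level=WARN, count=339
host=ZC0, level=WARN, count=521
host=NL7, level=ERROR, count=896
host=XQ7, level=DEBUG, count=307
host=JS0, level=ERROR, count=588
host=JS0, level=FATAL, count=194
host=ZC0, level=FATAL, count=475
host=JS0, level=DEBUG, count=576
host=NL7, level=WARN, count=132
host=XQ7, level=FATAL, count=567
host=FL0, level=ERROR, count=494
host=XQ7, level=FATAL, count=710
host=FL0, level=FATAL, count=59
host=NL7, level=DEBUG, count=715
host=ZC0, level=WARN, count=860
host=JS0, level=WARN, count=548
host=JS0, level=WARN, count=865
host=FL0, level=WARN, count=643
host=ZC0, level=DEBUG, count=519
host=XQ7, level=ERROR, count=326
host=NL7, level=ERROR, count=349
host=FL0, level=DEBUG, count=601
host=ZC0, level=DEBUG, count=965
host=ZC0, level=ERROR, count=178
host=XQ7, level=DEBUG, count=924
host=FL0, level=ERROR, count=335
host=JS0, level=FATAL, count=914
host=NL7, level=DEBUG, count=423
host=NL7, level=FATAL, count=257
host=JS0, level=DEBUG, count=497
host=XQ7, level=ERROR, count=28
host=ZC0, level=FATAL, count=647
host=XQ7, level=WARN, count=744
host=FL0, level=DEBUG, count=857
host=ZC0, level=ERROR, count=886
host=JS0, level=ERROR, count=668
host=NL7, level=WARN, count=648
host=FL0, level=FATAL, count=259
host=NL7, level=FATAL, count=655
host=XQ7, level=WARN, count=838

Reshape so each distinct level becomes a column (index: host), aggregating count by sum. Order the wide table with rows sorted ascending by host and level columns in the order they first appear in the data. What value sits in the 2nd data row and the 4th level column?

With rows sorted ascending by host, row 2 is host=JS0. level columns in first-appearance order: WARN, ERROR, DEBUG, FATAL; column 4 is FATAL.
Long rows with host=JS0, level=FATAL: 194 + 914 = 1108.

1108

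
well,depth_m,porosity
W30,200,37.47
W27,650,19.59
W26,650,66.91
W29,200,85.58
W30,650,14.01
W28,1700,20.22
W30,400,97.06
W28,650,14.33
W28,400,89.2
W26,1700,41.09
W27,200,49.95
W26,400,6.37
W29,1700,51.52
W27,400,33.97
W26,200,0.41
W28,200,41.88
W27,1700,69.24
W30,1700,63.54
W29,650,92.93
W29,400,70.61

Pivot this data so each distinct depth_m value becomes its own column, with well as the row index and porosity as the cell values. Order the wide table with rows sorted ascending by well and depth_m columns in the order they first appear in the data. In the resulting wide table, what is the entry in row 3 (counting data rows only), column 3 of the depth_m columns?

20.22

With rows sorted ascending by well, row 3 is well=W28. depth_m columns in first-appearance order: 200, 650, 1700, 400; column 3 is 1700.
Long rows with well=W28, depth_m=1700: porosity = 20.22.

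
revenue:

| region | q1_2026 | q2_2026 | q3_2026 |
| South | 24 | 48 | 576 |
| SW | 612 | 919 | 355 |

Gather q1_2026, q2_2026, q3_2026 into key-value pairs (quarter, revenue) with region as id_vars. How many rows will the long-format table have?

2 region values × 3 melted columns = 6 rows.

6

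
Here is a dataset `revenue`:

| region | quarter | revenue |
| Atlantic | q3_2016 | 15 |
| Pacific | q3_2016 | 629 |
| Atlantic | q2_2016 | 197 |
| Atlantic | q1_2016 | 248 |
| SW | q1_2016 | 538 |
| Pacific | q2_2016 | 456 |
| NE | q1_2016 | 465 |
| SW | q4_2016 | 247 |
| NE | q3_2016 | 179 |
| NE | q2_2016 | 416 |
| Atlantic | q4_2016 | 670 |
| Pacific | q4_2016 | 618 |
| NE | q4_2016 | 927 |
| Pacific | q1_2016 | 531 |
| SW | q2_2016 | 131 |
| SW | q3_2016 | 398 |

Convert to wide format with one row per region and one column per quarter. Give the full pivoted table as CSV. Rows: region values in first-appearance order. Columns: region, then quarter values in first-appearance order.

Columns: region plus the 4 distinct quarter values (q3_2016, q2_2016, q1_2016, q4_2016).
For example, row Atlantic column q3_2016 takes revenue=15 from the long row (Atlantic, q3_2016).

region,q3_2016,q2_2016,q1_2016,q4_2016
Atlantic,15,197,248,670
Pacific,629,456,531,618
SW,398,131,538,247
NE,179,416,465,927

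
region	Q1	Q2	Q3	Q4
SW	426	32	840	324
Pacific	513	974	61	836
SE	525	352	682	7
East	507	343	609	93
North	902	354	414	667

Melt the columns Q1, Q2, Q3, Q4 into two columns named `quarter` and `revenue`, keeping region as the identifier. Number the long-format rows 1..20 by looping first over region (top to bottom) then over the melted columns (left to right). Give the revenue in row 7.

20 rows total (5 × 4). Row 7: index ⌊(7-1)/4⌋ = 1 into region → Pacific; (7-1) mod 4 = 2 into the melted columns → Q3.
So row 7 is (Pacific, Q3, 61); revenue = 61.

61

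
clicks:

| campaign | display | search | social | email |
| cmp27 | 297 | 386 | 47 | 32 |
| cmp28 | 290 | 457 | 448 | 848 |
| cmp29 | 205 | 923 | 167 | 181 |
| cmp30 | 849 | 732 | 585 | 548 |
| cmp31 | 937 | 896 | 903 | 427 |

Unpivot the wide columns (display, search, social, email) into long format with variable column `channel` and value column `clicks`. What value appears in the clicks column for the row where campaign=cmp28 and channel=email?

Unpivoting turns each (campaign, wide-column) pair into one long row.
The wide cell at row cmp28, column email holds 848, so the long row (cmp28, email) has clicks=848.

848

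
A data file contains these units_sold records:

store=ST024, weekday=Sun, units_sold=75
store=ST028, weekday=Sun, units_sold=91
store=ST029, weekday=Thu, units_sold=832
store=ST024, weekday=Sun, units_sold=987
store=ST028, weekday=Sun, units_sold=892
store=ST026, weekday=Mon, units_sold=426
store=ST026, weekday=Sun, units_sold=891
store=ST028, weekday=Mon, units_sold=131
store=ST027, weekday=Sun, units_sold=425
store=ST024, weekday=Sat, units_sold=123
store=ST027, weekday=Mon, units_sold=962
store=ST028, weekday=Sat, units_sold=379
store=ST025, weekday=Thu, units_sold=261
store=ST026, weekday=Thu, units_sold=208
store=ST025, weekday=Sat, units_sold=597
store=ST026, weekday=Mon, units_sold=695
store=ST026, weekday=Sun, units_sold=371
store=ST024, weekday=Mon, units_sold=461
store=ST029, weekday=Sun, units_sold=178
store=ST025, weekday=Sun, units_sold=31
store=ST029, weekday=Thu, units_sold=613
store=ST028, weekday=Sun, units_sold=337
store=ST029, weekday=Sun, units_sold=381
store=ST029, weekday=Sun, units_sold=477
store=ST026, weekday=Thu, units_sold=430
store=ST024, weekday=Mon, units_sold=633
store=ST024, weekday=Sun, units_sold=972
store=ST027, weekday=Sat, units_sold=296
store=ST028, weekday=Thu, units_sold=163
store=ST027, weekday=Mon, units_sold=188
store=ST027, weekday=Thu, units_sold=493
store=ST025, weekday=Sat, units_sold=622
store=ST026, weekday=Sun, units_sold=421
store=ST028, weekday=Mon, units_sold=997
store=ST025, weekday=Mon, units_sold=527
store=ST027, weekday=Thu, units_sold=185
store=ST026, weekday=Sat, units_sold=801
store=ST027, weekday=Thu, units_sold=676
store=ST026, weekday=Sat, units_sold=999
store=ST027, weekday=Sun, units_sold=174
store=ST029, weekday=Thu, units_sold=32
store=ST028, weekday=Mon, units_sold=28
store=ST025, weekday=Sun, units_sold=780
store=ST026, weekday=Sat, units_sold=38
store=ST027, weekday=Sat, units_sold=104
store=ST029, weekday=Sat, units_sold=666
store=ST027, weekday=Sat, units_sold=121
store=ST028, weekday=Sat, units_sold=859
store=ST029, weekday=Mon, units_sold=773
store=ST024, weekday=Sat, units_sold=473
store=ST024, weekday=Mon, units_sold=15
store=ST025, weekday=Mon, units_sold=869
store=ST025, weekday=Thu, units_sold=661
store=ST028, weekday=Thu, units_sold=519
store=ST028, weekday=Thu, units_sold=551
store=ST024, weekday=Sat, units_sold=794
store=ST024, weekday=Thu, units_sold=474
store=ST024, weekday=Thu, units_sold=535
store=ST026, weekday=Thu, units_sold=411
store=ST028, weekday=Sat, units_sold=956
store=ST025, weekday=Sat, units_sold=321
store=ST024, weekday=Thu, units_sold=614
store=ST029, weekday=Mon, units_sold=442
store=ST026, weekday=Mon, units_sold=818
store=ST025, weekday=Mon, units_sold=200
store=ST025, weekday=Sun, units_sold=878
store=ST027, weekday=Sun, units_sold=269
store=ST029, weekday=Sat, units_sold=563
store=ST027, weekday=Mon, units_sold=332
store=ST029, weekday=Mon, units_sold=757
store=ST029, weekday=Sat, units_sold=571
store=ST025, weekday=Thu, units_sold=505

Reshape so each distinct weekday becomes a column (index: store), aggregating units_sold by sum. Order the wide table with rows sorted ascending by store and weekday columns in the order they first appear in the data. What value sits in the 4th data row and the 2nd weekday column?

With rows sorted ascending by store, row 4 is store=ST027. weekday columns in first-appearance order: Sun, Thu, Mon, Sat; column 2 is Thu.
Long rows with store=ST027, weekday=Thu: 493 + 185 + 676 = 1354.

1354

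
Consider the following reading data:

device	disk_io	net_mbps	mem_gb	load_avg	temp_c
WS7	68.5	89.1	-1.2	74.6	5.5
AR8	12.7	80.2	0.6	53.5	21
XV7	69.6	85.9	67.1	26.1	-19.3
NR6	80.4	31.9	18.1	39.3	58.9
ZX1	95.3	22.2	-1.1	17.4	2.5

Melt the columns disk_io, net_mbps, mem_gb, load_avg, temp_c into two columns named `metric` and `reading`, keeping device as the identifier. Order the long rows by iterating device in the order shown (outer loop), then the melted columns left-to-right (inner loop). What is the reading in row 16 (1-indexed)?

80.4

25 rows total (5 × 5). Row 16: index ⌊(16-1)/5⌋ = 3 into device → NR6; (16-1) mod 5 = 0 into the melted columns → disk_io.
So row 16 is (NR6, disk_io, 80.4); reading = 80.4.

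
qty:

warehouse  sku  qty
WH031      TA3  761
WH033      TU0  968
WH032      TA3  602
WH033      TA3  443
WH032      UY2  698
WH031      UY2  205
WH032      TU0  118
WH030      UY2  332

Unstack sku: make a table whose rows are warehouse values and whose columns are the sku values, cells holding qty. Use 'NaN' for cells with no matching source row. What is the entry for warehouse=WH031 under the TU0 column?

No long-format row has warehouse=WH031 and sku=TU0, so the cell is NaN.

NaN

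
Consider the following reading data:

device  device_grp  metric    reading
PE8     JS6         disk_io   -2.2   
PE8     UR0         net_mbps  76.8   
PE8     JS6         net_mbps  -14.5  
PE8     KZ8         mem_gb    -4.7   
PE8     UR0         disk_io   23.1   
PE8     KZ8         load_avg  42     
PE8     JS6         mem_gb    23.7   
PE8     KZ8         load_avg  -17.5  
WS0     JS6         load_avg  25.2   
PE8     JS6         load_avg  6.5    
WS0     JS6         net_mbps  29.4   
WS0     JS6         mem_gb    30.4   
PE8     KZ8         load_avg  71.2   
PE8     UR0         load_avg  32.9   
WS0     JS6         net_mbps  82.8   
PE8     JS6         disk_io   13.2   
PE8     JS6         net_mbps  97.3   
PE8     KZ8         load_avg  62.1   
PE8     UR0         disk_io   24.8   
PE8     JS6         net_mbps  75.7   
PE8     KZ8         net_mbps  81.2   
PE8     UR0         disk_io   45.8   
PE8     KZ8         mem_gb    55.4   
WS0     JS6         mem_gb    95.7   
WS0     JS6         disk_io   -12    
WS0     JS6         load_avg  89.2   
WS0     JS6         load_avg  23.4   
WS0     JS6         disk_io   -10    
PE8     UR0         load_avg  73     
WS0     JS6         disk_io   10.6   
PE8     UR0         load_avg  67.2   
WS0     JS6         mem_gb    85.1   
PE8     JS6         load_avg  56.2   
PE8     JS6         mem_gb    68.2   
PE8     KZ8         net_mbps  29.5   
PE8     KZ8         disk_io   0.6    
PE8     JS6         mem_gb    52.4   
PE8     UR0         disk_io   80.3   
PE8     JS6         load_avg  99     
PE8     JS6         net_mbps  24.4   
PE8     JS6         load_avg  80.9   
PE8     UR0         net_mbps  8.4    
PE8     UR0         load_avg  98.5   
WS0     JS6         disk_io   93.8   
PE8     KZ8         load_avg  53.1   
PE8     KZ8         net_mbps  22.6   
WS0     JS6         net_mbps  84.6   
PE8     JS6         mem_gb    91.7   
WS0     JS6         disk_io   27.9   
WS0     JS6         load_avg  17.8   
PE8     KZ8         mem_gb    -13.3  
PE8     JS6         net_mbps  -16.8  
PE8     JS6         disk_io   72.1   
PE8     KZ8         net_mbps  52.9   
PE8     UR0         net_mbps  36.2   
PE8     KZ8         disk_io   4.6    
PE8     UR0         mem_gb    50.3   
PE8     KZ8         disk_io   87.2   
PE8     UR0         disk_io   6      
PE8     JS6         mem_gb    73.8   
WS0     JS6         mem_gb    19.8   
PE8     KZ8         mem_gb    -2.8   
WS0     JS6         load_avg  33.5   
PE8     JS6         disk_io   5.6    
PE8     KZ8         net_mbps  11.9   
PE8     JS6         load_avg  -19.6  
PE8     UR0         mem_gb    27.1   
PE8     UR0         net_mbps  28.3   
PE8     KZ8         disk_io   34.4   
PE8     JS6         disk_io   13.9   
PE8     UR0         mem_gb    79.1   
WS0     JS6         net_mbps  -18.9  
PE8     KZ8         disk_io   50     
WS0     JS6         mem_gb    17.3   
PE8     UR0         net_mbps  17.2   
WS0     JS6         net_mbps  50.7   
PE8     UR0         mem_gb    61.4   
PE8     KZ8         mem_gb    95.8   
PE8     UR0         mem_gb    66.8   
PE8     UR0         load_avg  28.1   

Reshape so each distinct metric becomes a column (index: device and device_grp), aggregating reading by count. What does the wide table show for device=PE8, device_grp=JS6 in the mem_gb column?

Rows with device=PE8, device_grp=JS6 and metric=mem_gb: reading values are 23.7, 68.2, 52.4, 91.7, 73.8.
5 rows match — count = 5.

5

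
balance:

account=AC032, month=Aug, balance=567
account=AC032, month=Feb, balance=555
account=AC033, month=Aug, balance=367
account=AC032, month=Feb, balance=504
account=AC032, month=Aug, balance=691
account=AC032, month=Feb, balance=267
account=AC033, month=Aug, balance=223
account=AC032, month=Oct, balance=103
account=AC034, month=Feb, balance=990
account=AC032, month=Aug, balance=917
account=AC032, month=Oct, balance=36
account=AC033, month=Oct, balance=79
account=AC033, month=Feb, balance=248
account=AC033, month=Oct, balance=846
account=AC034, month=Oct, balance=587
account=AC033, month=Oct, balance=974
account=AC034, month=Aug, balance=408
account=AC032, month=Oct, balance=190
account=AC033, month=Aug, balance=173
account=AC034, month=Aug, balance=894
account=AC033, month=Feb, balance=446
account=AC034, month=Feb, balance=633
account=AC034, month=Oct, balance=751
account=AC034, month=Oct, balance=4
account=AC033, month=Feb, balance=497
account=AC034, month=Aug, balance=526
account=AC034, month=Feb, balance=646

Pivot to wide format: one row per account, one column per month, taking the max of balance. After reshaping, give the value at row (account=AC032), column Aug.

917

Rows with account=AC032 and month=Aug: balance values are 567, 691, 917.
max(567, 691, 917) = 917.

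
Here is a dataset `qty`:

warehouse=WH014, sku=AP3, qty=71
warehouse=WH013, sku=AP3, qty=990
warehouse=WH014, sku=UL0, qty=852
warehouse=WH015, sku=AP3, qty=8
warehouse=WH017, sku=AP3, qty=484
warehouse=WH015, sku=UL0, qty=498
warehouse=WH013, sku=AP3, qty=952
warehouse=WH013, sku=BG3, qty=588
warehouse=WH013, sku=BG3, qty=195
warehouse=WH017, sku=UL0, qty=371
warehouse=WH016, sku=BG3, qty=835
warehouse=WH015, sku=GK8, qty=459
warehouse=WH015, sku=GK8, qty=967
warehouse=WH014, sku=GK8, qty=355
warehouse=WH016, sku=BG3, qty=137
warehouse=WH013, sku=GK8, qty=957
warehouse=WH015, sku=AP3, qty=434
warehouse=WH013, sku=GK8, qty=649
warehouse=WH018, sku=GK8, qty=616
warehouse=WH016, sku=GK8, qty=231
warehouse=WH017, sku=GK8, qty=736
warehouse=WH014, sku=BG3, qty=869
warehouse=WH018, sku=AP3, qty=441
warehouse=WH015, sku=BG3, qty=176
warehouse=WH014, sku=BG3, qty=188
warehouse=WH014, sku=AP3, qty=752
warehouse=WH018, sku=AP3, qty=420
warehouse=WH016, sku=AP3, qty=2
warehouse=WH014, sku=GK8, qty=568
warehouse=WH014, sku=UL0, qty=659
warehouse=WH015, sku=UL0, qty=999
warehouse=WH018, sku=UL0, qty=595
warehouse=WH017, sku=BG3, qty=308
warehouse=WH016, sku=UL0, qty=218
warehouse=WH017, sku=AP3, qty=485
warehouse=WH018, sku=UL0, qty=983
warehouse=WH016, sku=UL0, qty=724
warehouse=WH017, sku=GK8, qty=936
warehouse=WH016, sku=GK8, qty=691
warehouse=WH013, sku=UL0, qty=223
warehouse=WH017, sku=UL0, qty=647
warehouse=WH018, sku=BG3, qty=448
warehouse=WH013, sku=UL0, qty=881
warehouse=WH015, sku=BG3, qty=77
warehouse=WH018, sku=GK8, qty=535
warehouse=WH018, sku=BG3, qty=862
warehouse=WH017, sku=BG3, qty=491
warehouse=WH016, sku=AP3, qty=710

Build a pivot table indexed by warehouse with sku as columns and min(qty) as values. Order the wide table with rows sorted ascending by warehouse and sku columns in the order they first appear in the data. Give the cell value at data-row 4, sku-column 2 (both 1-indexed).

With rows sorted ascending by warehouse, row 4 is warehouse=WH016. sku columns in first-appearance order: AP3, UL0, BG3, GK8; column 2 is UL0.
Long rows with warehouse=WH016, sku=UL0: min(218, 724) = 218.

218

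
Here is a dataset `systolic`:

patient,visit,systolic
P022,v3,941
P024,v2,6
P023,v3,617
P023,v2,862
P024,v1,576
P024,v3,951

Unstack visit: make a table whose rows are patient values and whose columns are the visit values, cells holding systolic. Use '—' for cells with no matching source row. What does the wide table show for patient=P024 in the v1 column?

The long row with patient=P024, visit=v1 has systolic=576.

576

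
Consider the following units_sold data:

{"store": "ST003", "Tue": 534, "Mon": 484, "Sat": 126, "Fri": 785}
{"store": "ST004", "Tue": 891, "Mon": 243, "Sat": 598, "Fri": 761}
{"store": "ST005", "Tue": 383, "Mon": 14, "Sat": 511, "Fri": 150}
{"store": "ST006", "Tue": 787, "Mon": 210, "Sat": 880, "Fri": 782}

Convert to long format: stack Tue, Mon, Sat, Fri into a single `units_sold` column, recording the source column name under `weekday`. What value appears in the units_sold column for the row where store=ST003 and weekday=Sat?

Unpivoting turns each (store, wide-column) pair into one long row.
The wide cell at row ST003, column Sat holds 126, so the long row (ST003, Sat) has units_sold=126.

126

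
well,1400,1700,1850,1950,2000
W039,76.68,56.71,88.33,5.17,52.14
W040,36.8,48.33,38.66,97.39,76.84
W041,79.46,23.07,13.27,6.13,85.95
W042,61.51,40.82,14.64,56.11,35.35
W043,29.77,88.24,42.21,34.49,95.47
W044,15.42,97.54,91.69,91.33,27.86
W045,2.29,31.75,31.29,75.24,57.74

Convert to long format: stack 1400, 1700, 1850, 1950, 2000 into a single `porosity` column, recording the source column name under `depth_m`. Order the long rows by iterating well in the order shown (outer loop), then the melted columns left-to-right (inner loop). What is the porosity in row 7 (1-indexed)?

35 rows total (7 × 5). Row 7: index ⌊(7-1)/5⌋ = 1 into well → W040; (7-1) mod 5 = 1 into the melted columns → 1700.
So row 7 is (W040, 1700, 48.33); porosity = 48.33.

48.33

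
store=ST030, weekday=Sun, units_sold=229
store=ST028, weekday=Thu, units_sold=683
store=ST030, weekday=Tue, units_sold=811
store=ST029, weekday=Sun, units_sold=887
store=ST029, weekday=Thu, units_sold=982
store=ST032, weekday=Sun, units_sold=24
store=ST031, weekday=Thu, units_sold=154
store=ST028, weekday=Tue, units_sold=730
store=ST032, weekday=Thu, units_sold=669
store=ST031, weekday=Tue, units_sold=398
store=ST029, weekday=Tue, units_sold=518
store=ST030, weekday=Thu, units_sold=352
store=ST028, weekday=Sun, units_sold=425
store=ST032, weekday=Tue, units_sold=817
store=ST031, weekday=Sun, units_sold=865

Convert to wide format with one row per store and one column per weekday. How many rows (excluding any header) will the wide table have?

5 distinct store values → 5 rows.

5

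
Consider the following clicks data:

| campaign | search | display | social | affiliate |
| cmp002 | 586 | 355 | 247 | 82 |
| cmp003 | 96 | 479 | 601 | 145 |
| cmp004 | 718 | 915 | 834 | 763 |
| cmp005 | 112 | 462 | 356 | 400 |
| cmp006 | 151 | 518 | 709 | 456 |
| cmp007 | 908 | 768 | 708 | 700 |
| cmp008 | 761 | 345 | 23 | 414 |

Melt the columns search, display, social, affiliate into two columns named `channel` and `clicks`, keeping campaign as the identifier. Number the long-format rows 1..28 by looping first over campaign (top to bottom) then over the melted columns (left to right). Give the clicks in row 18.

28 rows total (7 × 4). Row 18: index ⌊(18-1)/4⌋ = 4 into campaign → cmp006; (18-1) mod 4 = 1 into the melted columns → display.
So row 18 is (cmp006, display, 518); clicks = 518.

518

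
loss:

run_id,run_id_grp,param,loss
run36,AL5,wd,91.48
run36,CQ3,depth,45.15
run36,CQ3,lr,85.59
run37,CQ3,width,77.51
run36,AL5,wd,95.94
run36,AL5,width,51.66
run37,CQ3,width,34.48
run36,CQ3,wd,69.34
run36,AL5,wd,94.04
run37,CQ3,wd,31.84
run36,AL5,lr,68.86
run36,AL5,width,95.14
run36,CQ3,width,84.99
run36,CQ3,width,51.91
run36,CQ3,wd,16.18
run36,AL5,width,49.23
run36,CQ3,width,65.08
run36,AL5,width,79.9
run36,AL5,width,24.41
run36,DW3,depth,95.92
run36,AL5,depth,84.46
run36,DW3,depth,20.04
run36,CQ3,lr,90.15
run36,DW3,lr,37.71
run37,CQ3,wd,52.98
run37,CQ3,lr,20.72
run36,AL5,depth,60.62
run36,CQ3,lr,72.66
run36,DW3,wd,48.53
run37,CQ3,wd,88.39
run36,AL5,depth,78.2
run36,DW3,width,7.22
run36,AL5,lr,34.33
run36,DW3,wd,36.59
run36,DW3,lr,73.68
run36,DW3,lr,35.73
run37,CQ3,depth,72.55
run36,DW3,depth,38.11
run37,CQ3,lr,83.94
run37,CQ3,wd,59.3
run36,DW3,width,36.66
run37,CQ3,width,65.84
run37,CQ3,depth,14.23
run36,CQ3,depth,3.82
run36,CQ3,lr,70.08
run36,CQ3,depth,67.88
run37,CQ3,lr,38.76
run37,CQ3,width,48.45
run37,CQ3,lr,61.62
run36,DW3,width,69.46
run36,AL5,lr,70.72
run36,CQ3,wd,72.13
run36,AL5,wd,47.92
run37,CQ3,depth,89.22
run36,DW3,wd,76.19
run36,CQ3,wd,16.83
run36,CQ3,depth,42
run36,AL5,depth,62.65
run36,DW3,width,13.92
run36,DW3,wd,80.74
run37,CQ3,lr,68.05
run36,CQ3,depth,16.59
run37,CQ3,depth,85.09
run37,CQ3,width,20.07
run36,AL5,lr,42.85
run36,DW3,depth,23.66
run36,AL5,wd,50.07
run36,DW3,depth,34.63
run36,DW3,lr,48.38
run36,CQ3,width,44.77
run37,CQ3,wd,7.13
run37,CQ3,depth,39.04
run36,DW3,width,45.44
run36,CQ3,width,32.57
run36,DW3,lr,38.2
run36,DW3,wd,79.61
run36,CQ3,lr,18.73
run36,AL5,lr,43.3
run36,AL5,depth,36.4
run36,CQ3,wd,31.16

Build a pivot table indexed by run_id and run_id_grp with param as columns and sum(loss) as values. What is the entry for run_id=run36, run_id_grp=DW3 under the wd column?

Rows with run_id=run36, run_id_grp=DW3 and param=wd: loss values are 48.53, 36.59, 76.19, 80.74, 79.61.
48.53 + 36.59 + 76.19 + 80.74 + 79.61 = 321.66.

321.66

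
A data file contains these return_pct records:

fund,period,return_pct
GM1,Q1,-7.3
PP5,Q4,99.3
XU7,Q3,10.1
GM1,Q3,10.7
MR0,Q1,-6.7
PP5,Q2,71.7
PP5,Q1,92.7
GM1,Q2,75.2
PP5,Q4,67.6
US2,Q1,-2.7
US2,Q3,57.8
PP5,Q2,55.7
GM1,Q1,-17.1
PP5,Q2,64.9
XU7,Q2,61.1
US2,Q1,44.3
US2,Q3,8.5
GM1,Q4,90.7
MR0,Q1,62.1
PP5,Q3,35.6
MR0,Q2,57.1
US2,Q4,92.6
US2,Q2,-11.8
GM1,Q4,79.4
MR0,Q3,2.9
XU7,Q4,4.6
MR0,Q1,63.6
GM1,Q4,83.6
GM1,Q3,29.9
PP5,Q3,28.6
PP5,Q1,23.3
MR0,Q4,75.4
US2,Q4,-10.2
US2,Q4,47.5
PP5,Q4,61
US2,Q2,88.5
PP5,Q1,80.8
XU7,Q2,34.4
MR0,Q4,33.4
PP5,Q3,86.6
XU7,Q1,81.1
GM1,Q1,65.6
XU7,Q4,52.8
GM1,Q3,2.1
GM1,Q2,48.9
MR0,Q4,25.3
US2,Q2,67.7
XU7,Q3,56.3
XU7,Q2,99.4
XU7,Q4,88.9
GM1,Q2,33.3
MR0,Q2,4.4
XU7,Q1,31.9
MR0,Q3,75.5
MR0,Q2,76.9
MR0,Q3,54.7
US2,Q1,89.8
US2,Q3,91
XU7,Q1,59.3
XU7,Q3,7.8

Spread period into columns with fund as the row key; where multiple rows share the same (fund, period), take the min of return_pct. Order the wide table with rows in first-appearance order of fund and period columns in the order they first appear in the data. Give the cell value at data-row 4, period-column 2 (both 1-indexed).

With rows in first-appearance order of fund, row 4 is fund=MR0. period columns in first-appearance order: Q1, Q4, Q3, Q2; column 2 is Q4.
Long rows with fund=MR0, period=Q4: min(75.4, 33.4, 25.3) = 25.3.

25.3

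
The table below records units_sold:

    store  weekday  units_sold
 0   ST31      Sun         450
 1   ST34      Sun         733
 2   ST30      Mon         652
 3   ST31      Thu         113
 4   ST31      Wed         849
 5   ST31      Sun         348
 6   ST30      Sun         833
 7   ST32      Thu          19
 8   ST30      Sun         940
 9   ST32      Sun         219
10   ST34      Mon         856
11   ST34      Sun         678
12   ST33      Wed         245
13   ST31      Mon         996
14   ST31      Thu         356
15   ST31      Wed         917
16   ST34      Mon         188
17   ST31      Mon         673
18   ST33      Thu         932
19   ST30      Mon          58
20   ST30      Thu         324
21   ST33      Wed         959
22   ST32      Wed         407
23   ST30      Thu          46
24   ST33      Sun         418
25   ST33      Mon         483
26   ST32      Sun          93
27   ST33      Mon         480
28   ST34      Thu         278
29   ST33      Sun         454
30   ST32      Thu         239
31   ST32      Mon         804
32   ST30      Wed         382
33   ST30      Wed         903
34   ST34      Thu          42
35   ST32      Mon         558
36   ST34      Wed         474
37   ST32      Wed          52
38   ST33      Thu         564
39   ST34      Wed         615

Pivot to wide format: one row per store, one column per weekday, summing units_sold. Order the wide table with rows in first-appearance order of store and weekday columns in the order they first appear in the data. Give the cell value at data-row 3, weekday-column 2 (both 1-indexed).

With rows in first-appearance order of store, row 3 is store=ST30. weekday columns in first-appearance order: Sun, Mon, Thu, Wed; column 2 is Mon.
Long rows with store=ST30, weekday=Mon: 652 + 58 = 710.

710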